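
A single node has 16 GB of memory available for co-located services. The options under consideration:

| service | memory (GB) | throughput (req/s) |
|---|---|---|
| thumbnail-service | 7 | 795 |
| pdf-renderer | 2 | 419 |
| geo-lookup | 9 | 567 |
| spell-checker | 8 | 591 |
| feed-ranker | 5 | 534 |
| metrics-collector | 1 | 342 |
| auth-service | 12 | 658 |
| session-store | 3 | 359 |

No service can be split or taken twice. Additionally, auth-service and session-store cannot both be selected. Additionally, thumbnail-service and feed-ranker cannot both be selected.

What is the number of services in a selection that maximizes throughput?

Optimal total is 1915.
thumbnail-service + pdf-renderer + metrics-collector + session-store hits 1915 at 13 GB.
All optima have 4 services.

4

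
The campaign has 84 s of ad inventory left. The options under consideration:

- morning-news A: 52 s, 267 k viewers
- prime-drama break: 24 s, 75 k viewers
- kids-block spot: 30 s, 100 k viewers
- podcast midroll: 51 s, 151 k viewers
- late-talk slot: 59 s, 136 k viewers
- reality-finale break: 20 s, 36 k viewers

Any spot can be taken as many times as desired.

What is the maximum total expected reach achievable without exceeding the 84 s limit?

367

Ranking by ratio (expected reach/s): morning-news A 5.13, kids-block spot 3.33, prime-drama break 3.12, podcast midroll 2.96.
Taking morning-news A + kids-block spot: 82 s used, 367 in expected reach.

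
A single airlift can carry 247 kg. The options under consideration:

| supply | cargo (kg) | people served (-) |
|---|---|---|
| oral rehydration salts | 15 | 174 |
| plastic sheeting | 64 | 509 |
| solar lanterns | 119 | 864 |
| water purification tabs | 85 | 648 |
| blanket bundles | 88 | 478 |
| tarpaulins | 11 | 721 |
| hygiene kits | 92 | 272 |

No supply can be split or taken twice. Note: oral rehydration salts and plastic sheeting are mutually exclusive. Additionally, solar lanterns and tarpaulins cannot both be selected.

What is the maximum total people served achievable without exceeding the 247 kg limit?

2021

Best packing: oral rehydration salts + water purification tabs + blanket bundles + tarpaulins — 199 kg, 2021 total.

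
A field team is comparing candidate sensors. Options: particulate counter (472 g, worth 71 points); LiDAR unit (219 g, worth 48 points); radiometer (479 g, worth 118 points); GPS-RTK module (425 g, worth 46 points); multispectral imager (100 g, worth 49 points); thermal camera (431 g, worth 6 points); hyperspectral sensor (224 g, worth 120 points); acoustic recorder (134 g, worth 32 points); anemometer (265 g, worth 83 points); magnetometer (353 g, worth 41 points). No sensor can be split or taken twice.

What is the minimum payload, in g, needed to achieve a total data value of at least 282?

723

Need the lightest bundle worth ≥ 282.
multispectral imager + hyperspectral sensor + acoustic recorder + anemometer: 284 data value at 723 g.
Any bundle with less than 723 g falls short of 282.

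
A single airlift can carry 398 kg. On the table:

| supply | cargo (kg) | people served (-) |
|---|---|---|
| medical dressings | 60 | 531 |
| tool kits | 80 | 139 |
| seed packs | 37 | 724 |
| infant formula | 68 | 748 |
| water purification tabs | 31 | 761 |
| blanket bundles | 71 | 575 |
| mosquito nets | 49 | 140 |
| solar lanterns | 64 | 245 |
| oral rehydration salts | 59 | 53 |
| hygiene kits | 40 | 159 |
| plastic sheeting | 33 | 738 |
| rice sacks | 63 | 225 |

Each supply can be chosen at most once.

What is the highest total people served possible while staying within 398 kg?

4376

The ratio ordering already packs tightly: medical dressings + seed packs + infant formula + water purification tabs + blanket bundles + mosquito nets + hygiene kits + plastic sheeting, 389 kg, 4376.
Every other selection either busts 398 kg or fails to beat 4376.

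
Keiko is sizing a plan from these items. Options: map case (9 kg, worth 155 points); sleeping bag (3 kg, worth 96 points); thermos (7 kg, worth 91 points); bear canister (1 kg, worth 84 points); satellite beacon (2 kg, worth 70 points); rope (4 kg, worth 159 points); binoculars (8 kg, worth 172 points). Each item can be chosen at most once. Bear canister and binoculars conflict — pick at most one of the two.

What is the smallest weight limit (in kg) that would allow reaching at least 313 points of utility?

7

Minimise kg subject to total utility ≥ 313.
bear canister + satellite beacon + rope reaches 313 using 7 kg.
No combination under 7 kg hits 313.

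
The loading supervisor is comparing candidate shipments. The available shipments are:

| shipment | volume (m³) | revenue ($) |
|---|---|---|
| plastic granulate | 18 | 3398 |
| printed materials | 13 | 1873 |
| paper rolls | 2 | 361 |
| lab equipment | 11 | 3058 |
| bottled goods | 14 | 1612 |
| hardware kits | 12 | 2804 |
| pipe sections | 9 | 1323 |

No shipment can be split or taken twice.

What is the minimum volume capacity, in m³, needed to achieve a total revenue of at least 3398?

13

Need the lightest bundle worth ≥ 3398.
Taking paper rolls + lab equipment gives 3419 (≥ 3398) for 13 m³.
Any bundle with less than 13 m³ falls short of 3398.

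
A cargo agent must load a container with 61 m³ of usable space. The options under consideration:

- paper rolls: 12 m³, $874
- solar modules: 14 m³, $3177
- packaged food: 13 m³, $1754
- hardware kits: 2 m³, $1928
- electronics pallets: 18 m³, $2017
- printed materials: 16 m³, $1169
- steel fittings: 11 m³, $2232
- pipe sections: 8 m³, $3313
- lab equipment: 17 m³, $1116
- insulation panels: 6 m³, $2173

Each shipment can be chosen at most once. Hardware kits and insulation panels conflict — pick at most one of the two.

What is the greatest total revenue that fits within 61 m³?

13278

Best packing: paper rolls + solar modules + packaged food + hardware kits + steel fittings + pipe sections — 60 m³, 13278 total.
An exhaustive check of the 1024 subsets confirms 13278.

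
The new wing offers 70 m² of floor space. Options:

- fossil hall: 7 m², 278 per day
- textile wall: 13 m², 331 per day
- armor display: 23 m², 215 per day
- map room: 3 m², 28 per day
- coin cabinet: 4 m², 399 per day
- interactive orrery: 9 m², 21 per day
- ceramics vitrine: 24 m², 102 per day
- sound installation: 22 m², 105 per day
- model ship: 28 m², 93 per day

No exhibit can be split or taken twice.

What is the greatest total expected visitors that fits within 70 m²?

1328

The ratio heuristic lands on fossil hall + textile wall + armor display + map room + coin cabinet + interactive orrery (1272) but leaves 11 m² idle.
The 12 m² tied up in map room and interactive orrery is better spent on sound installation — total rises to 1328 (69 m²).
Nothing else within 70 m² beats 1328.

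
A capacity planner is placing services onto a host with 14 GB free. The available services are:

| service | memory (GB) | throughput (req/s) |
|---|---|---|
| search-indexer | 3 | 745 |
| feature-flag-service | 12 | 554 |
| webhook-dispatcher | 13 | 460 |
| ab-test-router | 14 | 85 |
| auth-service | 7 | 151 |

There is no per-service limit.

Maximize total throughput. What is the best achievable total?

Taking 4×search-indexer: 12 GB used, 2980 in throughput.
Nothing else within 14 GB beats 2980.

2980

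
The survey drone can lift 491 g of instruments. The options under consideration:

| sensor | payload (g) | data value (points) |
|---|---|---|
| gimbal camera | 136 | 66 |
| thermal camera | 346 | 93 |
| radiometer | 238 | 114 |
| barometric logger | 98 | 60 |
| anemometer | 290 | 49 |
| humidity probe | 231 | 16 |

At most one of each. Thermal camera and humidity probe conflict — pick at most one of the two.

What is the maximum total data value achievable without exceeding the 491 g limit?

240

Taking gimbal camera + radiometer + barometric logger: 472 g used, 240 in data value.
The spare 19 g is too small for any remaining sensor, and no feasible exchange beats 240.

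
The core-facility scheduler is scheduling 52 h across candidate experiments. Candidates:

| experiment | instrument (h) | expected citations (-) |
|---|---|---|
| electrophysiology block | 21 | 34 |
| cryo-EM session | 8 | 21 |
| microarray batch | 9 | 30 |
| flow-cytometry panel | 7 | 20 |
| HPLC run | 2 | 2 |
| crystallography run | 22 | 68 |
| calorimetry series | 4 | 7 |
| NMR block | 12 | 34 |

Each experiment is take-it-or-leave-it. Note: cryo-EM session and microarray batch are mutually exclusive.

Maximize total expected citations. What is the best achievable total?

154

Best packing: microarray batch + flow-cytometry panel + HPLC run + crystallography run + NMR block — 52 h, 154 total.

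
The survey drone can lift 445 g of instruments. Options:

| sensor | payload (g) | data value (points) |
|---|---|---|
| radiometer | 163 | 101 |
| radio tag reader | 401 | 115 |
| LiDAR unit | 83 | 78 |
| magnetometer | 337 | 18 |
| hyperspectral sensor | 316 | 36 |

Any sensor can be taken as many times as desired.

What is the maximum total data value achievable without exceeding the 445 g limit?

390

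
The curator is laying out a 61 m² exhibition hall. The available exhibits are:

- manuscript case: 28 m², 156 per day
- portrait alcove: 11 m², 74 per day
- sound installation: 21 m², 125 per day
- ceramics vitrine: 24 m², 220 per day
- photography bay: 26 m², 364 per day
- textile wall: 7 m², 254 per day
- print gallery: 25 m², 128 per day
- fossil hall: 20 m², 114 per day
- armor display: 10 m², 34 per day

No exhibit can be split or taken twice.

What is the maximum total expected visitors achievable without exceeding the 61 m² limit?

838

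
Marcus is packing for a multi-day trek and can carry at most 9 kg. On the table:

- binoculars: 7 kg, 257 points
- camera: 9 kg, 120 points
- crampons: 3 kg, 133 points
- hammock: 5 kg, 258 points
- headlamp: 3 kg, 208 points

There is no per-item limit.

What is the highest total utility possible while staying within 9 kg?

The ratio ordering already packs tightly: 3×headlamp, 9 kg, 624.

624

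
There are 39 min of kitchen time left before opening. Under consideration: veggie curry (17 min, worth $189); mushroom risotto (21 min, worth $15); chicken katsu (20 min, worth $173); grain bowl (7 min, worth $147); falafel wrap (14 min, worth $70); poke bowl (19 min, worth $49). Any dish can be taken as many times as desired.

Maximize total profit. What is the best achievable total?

735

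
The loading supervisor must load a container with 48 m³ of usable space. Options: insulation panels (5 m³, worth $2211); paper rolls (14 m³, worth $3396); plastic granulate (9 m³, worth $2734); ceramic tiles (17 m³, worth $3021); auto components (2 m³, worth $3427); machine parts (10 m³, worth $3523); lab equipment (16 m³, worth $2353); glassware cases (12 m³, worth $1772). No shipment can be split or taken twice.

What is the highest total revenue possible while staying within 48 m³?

15578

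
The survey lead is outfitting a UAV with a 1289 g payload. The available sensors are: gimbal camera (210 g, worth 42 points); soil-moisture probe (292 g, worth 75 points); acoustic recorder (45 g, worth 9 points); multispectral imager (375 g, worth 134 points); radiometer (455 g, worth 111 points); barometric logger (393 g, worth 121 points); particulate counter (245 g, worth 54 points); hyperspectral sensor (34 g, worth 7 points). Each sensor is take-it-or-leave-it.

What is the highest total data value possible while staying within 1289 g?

Density check — multispectral imager 0.36, barometric logger 0.31, soil-moisture probe 0.26 are the best per g.
Greedy by ratio would take soil-moisture probe + acoustic recorder + multispectral imager + barometric logger + hyperspectral sensor: 1139 g used, total 346.
Replace soil-moisture probe and hyperspectral sensor with radiometer: the trade gains 29 net, giving 375 at 1268 g.
An exhaustive check of the 256 subsets confirms 375.

375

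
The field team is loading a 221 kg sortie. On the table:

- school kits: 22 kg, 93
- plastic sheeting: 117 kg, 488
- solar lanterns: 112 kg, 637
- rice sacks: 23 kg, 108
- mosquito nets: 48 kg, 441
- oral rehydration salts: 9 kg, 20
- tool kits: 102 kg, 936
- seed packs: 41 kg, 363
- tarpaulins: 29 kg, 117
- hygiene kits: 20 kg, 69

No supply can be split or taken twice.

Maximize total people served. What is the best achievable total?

1857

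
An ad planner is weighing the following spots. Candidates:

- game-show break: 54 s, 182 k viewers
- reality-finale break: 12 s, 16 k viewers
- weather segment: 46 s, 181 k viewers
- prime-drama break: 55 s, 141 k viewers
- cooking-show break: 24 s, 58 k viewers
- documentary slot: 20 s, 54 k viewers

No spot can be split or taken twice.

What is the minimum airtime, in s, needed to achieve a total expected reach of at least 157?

46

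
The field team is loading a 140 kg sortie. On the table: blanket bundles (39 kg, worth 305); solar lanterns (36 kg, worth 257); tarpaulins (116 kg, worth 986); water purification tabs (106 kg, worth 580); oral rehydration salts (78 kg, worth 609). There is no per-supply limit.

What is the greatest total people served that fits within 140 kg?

The ratio ordering already packs tightly: tarpaulins, 116 kg, 986.

986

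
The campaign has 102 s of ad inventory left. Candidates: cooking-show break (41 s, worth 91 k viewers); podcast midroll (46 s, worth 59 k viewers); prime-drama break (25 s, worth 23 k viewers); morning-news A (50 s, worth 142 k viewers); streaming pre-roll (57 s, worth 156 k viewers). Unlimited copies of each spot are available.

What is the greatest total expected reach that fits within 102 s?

Best packing: 2×morning-news A — 100 s, 284 total.
Every other selection either busts 102 s or fails to beat 284.

284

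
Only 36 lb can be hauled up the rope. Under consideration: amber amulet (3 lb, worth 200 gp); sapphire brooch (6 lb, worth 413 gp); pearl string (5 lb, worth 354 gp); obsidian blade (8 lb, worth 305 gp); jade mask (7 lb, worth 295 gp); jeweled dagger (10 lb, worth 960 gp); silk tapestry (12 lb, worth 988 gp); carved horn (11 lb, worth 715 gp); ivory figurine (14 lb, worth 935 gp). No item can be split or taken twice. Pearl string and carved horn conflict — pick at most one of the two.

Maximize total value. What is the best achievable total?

2915

Best packing: amber amulet + sapphire brooch + pearl string + jeweled dagger + silk tapestry — 36 lb, 2915 total.
Runner-up jeweled dagger + silk tapestry + ivory figurine tops out at 2883.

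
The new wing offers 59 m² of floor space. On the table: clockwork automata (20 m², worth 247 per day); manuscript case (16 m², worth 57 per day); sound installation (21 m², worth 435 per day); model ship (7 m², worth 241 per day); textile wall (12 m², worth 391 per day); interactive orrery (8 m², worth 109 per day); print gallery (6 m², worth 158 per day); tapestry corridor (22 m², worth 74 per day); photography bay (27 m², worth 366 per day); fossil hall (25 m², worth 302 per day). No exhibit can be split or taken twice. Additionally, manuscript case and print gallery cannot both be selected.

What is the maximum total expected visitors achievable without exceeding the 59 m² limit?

Ranking by ratio (expected visitors/m²): model ship 34.43, textile wall 32.58, print gallery 26.33.
Sound installation + model ship + textile wall + interactive orrery + print gallery uses 54 of the 59 m² and totals 1334.
That's the maximum — no feasible swap from here does better than 1334.

1334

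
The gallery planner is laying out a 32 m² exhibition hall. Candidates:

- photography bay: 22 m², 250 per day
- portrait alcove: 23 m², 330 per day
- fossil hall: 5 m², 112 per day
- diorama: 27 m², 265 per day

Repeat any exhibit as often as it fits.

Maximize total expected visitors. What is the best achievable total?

Ranking by ratio (expected visitors/m²): fossil hall 22.40, portrait alcove 14.35, photography bay 11.36, diorama 9.81.
Best packing: 6×fossil hall — 30 m², 672 total.
The spare 2 m² is too small for any remaining exhibit, and no exchange beats 672.

672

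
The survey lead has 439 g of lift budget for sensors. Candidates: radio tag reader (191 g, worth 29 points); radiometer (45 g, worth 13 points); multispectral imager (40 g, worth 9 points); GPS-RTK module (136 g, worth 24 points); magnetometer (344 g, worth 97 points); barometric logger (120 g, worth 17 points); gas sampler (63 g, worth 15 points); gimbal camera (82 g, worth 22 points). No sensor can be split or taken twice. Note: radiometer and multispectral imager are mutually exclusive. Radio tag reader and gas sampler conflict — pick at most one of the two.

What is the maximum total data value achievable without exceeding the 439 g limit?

119

Magnetometer + gimbal camera uses 426 of the 439 g and totals 119.
The closest alternative, magnetometer + gas sampler, reaches only 112.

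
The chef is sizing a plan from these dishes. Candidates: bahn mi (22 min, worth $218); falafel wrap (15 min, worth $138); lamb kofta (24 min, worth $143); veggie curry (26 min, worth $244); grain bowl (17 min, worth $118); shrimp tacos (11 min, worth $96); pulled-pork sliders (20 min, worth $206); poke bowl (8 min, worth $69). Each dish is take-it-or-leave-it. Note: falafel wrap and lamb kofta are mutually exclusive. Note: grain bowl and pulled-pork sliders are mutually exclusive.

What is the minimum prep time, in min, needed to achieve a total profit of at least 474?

50

Look for the lowest-prep combination reaching 474.
bahn mi + pulled-pork sliders + poke bowl: 493 profit at 50 min.
No combination under 50 min hits 474.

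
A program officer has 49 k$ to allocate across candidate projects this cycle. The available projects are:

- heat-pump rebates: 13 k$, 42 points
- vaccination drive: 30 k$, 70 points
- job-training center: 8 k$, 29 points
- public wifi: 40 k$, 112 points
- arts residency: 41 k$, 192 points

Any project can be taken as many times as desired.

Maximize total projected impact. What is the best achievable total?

By projected impact per k$: arts residency 4.68, job-training center 3.62, heat-pump rebates 3.23, public wifi 2.80 lead.
Job-training center + arts residency uses 49 of the 49 k$ and totals 221.
No other feasible combination exceeds 221.

221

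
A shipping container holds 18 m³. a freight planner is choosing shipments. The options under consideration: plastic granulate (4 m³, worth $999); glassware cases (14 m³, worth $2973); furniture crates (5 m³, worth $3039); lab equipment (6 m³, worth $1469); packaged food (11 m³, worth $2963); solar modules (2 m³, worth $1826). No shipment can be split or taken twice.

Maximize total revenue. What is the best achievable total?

7828

Furniture crates + packaged food + solar modules uses 18 of the 18 m³ and totals 7828.
An exhaustive check of the 64 subsets confirms 7828.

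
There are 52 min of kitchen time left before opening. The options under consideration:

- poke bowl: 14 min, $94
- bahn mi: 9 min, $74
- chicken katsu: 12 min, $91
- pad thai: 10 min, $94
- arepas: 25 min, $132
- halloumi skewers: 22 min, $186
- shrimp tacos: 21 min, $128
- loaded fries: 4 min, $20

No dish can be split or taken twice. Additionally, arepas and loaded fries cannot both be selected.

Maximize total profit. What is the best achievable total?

By profit per min: pad thai 9.40, halloumi skewers 8.45, bahn mi 8.22, chicken katsu 7.58 lead.
A density-first pass picks bahn mi + pad thai + halloumi skewers + loaded fries — 374 at 45 min.
The 9 min tied up in bahn mi is better spent on poke bowl — total rises to 394 (50 min).

394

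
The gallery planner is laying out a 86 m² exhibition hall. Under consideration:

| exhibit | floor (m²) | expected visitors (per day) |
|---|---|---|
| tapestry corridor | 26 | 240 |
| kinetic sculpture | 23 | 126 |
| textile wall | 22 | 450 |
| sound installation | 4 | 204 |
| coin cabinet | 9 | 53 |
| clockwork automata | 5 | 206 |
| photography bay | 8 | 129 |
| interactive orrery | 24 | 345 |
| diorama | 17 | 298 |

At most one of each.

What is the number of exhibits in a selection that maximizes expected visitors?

Best achievable expected visitors is 1632.
textile wall + sound installation + clockwork automata + photography bay + interactive orrery + diorama hits 1632 at 80 m².
Any selection reaching 1632 contains exactly 6 exhibits.

6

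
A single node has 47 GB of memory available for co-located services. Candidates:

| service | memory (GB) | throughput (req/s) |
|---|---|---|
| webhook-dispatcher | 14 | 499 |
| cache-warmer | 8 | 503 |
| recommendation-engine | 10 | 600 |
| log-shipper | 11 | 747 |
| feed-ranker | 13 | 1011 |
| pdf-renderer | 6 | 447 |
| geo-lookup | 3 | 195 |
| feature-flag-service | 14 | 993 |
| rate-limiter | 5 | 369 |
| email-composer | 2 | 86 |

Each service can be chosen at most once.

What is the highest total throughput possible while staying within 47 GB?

3393

Filling by ratio: feed-ranker + pdf-renderer + geo-lookup + feature-flag-service + rate-limiter + email-composer for 3101, with 4 GB left unused.
The 7 GB tied up in rate-limiter and email-composer is better spent on log-shipper — total rises to 3393 (47 GB).
The closest alternative, cache-warmer + feed-ranker + pdf-renderer + feature-flag-service + rate-limiter, reaches only 3323.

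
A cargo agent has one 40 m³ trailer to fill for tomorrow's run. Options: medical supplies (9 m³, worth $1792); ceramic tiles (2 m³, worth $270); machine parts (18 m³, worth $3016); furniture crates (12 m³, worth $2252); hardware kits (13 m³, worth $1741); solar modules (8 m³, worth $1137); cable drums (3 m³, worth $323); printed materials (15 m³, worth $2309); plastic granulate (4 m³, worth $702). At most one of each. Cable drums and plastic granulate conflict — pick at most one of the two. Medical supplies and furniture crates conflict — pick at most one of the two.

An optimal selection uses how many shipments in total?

4

The maximum revenue within 40 m³ is 6675.
ceramic tiles + machine parts + furniture crates + solar modules hits 6675 at 40 m³.
Every optimal selection uses 4 shipments.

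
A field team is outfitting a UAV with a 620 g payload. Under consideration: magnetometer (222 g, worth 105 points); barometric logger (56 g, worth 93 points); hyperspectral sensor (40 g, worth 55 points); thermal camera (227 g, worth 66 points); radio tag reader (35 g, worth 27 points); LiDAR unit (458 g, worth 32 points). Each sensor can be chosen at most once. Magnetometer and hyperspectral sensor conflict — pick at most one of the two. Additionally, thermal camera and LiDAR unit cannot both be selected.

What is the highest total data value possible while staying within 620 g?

Magnetometer + barometric logger + thermal camera + radio tag reader uses 540 of the 620 g and totals 291.

291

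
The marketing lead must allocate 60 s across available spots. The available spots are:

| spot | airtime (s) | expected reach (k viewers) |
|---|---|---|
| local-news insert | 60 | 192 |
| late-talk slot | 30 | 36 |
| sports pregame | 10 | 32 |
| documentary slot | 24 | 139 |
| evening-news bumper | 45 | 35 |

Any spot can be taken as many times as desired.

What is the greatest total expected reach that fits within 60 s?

310

Sports pregame + 2×documentary slot uses 58 of the 60 s and totals 310.
Nothing else within 60 s beats 310.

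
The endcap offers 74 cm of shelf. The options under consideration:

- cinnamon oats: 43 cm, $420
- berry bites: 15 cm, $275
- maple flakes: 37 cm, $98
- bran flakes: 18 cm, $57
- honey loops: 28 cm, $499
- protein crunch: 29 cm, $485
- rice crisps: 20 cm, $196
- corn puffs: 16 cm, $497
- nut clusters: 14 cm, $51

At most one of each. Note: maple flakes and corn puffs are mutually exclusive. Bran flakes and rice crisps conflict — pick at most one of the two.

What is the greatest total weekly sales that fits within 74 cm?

1481

A density-first pass picks berry bites + honey loops + corn puffs + nut clusters — 1322 at 73 cm.
Replace berry bites and nut clusters with protein crunch: the trade gains 159 net, giving 1481 at 73 cm.
The spare 1 cm is too small for any remaining product, and no feasible exchange beats 1481.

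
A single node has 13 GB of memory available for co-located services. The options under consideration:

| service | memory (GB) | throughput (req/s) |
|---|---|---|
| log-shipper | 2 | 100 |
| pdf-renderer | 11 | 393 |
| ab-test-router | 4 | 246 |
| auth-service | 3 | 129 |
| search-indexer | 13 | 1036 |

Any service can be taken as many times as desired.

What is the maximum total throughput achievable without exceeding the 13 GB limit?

1036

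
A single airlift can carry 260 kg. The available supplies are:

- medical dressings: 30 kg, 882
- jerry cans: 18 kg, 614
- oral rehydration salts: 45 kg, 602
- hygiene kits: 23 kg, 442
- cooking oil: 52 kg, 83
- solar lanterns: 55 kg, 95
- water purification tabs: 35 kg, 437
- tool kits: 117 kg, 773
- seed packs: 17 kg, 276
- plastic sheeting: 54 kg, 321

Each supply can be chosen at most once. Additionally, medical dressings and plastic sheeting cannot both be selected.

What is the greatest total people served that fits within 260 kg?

3589

Medical dressings + jerry cans + oral rehydration salts + hygiene kits + tool kits + seed packs uses 250 of the 260 kg and totals 3589.
An exhaustive check of the 1024 subsets confirms 3589.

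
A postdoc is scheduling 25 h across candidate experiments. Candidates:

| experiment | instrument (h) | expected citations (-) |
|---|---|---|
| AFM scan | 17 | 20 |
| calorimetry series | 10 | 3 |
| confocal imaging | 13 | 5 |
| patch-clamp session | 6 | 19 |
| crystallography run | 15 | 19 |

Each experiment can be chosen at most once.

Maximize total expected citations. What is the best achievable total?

39

Taking the top-ratio experiments first gives patch-clamp session + crystallography run for 38 (21 h).
Dropping crystallography run frees 15 h; slotting in AFM scan (17 h) lifts the total to 39 at 23 h.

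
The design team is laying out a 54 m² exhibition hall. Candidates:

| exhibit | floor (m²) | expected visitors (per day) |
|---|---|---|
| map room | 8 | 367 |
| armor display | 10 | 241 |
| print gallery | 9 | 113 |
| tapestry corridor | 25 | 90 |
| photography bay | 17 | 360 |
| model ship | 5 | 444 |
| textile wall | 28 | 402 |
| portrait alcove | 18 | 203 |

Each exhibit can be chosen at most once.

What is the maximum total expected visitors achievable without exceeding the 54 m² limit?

1525

By expected visitors per m²: model ship 88.80, map room 45.88, armor display 24.10 lead.
Map room + armor display + print gallery + photography bay + model ship uses 49 of the 54 m² and totals 1525.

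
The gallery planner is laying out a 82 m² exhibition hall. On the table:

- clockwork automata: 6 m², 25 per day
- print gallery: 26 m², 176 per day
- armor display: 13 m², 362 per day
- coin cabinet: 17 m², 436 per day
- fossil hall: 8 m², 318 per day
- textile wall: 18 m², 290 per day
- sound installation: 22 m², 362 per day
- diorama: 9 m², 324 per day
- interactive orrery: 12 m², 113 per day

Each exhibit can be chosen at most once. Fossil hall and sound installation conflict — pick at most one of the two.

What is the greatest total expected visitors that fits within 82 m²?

1843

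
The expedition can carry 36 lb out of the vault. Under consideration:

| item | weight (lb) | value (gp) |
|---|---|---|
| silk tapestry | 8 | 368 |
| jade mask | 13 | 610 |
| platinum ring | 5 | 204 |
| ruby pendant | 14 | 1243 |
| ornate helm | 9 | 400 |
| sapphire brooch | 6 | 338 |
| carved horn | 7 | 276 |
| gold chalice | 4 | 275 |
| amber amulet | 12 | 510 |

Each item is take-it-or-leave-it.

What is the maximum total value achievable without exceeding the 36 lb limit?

2366

By value per lb: ruby pendant 88.79, gold chalice 68.75, sapphire brooch 56.33, jade mask 46.92 lead.
A density-first pass picks silk tapestry + ruby pendant + sapphire brooch + gold chalice — 2224 at 32 lb.
Dropping silk tapestry frees 8 lb; slotting in amber amulet (12 lb) lifts the total to 2366 at 36 lb.
Runner-up platinum ring + ruby pendant + sapphire brooch + carved horn + gold chalice tops out at 2336.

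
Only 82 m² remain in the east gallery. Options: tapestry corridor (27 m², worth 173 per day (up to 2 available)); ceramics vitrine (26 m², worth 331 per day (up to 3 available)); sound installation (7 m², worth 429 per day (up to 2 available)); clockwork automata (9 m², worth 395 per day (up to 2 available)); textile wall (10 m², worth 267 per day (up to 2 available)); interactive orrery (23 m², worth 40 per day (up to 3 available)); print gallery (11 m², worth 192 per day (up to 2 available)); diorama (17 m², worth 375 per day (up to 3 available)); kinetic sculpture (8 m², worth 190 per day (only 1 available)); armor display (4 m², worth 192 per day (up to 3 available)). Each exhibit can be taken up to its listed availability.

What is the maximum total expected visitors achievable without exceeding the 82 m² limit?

3133

Ranking by ratio (expected visitors/m²): sound installation 61.29, armor display 48.00, clockwork automata 43.89, textile wall 26.70.
Greedy by ratio would take 2×sound installation + 2×clockwork automata + 2×textile wall + kinetic sculpture + 3×armor display: 72 m² used, total 2948.
Dropping kinetic sculpture frees 8 m²; slotting in diorama (17 m²) lifts the total to 3133 at 81 m².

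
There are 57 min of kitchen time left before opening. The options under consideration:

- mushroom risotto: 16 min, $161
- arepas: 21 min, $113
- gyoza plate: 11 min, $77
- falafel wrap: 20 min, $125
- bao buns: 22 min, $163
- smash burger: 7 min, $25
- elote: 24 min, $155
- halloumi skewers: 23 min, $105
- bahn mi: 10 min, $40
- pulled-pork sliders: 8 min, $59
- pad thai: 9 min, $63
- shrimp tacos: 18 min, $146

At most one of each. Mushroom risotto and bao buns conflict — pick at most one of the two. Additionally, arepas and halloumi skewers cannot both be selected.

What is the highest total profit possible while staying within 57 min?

447

Ranking by ratio (profit/min): mushroom risotto 10.06, shrimp tacos 8.11, bao buns 7.41.
Mushroom risotto + gyoza plate + pad thai + shrimp tacos uses 54 of the 57 min and totals 447.
An exhaustive check of the 4096 subsets confirms 447.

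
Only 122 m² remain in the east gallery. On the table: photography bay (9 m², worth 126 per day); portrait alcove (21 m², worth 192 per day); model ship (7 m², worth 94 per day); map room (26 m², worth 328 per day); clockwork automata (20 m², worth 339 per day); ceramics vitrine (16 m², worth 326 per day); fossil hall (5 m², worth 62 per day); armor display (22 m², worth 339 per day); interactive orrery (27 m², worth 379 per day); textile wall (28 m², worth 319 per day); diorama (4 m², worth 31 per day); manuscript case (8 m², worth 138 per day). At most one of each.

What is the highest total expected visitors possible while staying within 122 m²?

The ratio heuristic lands on photography bay + model ship + clockwork automata + ceramics vitrine + fossil hall + armor display + interactive orrery + diorama + manuscript case (1834) but leaves 4 m² idle.
A better packing is map room + clockwork automata + ceramics vitrine + armor display + interactive orrery + manuscript case: 119 m², total 1849.
Nothing else within 122 m² beats 1849.

1849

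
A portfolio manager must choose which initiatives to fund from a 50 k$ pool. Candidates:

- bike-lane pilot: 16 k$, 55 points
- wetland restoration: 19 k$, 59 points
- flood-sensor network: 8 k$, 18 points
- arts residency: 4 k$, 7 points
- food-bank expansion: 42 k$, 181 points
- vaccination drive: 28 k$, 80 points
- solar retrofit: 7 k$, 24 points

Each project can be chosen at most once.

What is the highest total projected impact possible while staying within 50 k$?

Density check — food-bank expansion 4.31, bike-lane pilot 3.44, solar retrofit 3.43, wetland restoration 3.11 are the best per k$.
Taking food-bank expansion + solar retrofit: 49 k$ used, 205 in projected impact.

205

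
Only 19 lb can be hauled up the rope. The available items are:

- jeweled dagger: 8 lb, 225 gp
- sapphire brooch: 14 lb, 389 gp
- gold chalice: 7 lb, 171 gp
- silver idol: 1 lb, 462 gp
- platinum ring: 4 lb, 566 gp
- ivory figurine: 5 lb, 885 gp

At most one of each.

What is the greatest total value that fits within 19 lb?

2138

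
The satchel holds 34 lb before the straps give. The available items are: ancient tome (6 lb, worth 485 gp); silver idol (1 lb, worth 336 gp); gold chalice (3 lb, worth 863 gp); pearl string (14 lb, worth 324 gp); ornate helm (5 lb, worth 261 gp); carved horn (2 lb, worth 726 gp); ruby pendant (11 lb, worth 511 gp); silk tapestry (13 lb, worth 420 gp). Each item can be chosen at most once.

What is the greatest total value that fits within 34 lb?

By value per lb: carved horn 363.00, silver idol 336.00, gold chalice 287.67, ancient tome 80.83 lead.
Ancient tome + silver idol + gold chalice + ornate helm + carved horn + ruby pendant uses 28 of the 34 lb and totals 3182.
Next best is ancient tome + silver idol + gold chalice + ornate helm + carved horn + silk tapestry at 3091 (30 lb) — short by 91.

3182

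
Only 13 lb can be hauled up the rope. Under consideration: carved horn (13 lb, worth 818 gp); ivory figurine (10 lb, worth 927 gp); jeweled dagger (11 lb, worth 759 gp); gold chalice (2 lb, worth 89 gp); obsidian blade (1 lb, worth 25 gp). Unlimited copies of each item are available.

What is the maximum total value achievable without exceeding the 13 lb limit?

By value per lb: ivory figurine 92.70, jeweled dagger 69.00, carved horn 62.92, gold chalice 44.50 lead.
The ratio ordering already packs tightly: ivory figurine + gold chalice + obsidian blade, 13 lb, 1041.
Nothing else within 13 lb beats 1041.

1041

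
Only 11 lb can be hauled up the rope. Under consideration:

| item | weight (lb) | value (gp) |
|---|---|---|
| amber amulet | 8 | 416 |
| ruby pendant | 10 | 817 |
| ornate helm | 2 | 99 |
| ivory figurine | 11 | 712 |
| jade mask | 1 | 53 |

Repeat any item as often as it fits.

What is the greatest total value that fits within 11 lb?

870

By value per lb: ruby pendant 81.70, ivory figurine 64.73, jade mask 53.00, amber amulet 52.00 lead.
Taking ruby pendant + jade mask: 11 lb used, 870 in value.
That's the maximum — no swap from here does better than 870.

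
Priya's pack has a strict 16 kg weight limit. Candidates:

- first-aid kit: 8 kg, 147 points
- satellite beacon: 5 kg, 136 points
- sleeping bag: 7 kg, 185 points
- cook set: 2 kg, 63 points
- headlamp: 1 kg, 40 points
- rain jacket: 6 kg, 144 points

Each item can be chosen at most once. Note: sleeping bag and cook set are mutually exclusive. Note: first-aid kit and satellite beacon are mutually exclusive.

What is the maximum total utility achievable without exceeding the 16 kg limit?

Taking satellite beacon + cook set + headlamp + rain jacket: 14 kg used, 383 in utility.
Every other selection either busts 16 kg or breaks a pairing rule or fails to beat 383.

383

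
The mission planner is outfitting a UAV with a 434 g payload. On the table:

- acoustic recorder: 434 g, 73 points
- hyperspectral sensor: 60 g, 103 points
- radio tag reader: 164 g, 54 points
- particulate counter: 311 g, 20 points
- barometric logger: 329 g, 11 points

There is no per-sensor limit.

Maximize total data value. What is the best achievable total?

The ratio ordering already packs tightly: 7×hyperspectral sensor, 420 g, 721.
The spare 14 g is too small for any remaining sensor, and no exchange beats 721.

721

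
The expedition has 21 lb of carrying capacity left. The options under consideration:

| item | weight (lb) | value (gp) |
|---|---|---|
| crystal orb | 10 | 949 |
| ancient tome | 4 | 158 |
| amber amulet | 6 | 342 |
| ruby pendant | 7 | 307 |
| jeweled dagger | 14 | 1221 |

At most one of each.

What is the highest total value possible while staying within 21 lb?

Greedy by ratio would take crystal orb + ancient tome + amber amulet: 20 lb used, total 1449.
Replace crystal orb and ancient tome with jeweled dagger: the trade gains 114 net, giving 1563 at 20 lb.
The spare 1 lb is too small for any remaining item, and no exchange beats 1563.

1563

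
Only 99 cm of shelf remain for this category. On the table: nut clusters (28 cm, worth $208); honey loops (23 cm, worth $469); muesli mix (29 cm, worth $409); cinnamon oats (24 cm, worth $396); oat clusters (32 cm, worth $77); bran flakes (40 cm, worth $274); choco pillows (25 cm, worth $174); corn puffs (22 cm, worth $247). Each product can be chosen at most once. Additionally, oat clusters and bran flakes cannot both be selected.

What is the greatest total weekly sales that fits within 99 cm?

1521

Best packing: honey loops + muesli mix + cinnamon oats + corn puffs — 98 cm, 1521 total.
The spare 1 cm is too small for any remaining product, and no feasible exchange beats 1521.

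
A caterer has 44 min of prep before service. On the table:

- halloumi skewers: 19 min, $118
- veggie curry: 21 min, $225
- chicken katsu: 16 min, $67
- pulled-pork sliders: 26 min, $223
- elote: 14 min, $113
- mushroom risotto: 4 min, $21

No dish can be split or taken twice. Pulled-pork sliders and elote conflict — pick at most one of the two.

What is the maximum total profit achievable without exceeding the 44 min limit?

364

The ratio heuristic lands on veggie curry + elote + mushroom risotto (359) but leaves 5 min idle.
The 14 min tied up in elote is better spent on halloumi skewers — total rises to 364 (44 min).
No other feasible combination exceeds 364.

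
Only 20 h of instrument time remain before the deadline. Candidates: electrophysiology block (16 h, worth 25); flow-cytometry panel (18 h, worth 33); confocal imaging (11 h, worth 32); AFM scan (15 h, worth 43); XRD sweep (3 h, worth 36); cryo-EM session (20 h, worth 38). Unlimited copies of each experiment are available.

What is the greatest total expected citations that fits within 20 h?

216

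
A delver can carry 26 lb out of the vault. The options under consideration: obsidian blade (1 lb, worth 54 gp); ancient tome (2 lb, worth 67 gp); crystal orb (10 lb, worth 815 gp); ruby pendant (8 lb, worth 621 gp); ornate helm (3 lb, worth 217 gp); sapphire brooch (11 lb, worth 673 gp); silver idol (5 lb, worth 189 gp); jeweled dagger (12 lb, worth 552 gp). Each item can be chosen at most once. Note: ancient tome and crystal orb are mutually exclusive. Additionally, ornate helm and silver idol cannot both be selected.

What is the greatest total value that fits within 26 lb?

Ranking by ratio (value/lb): crystal orb 81.50, ruby pendant 77.62, ornate helm 72.33.
Taking obsidian blade + crystal orb + ornate helm + sapphire brooch: 25 lb used, 1759 in value.

1759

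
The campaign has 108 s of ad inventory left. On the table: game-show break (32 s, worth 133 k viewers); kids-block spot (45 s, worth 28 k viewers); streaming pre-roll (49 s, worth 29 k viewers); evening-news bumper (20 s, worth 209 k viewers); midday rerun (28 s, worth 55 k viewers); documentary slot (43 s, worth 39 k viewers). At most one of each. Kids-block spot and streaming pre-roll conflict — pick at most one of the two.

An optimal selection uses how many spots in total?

3

Optimal total is 397.
For example game-show break + evening-news bumper + midday rerun achieves it, using 80 s.
All optima have 3 spots.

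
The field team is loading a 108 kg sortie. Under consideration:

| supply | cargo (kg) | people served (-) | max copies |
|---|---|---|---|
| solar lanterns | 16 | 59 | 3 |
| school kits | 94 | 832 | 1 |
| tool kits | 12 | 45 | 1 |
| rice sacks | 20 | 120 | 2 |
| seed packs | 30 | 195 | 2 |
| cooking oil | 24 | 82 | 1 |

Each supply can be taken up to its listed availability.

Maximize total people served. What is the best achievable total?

Ranking by ratio (people served/kg): school kits 8.85, seed packs 6.50, rice sacks 6.00, tool kits 3.75.
The ratio ordering already packs tightly: school kits + tool kits, 106 kg, 877.
Nothing else within 108 kg beats 877.

877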